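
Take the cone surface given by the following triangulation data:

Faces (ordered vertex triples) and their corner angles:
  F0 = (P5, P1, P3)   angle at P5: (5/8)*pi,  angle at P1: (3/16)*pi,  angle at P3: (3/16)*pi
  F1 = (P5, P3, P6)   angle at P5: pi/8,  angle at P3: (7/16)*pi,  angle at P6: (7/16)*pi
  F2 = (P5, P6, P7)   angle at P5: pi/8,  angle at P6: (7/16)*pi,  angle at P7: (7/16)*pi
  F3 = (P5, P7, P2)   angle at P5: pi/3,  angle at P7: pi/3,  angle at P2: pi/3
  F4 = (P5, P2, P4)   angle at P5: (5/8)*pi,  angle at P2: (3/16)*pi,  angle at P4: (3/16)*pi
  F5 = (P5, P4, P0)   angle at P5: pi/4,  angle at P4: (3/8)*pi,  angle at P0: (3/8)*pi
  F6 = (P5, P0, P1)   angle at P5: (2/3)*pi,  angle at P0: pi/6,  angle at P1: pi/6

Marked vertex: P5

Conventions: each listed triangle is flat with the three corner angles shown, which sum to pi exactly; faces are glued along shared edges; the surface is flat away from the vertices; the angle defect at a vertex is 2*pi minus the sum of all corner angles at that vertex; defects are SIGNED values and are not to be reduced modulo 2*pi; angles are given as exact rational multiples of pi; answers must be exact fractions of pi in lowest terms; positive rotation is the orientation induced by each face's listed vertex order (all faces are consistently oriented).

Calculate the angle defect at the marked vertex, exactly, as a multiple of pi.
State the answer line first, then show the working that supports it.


Answer: defect(P5) = (-3/4)*pi

Sum of corner angles at P5: (11/4)*pi
defect = 2*pi - (11/4)*pi


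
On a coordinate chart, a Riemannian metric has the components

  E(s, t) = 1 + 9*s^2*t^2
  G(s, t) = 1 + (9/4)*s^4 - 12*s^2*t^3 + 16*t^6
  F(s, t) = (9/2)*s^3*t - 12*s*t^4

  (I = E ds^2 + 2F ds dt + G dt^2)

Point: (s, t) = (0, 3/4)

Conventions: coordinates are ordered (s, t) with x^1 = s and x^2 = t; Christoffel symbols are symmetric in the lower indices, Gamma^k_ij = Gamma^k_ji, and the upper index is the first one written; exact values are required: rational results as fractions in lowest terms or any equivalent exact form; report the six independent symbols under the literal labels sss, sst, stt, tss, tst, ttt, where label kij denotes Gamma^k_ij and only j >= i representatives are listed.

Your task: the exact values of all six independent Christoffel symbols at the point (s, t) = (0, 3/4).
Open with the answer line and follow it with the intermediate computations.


Answer: Gamma_sss = 0, Gamma_sst = 0, Gamma_stt = 0, Gamma_tss = -972/985, Gamma_tst = 0, Gamma_ttt = 2916/985

E = 1, F = 0, G = 985/256 at the point
E_s = 0, E_t = 0, F_s = -243/64, F_t = 0, G_s = 0, G_t = 729/32
EG - F^2 = 985/256;  g^inv = (256/985) * [[985/256, 0], [0, 1]]
first-kind symbols [ij,l] = (1/2)(d_i g_jl + d_j g_il - d_l g_ij): [ss,s] = E_s/2 = 0, [ss,t] = F_s - E_t/2 = -243/64, [st,s] = E_t/2 = 0, [st,t] = G_s/2 = 0, [tt,s] = F_t - G_s/2 = 0, [tt,t] = G_t/2 = 729/64
Gamma^s_ij = (G*[ij,s] - F*[ij,t])/(EG - F^2), Gamma^t_ij = (E*[ij,t] - F*[ij,s])/(EG - F^2)


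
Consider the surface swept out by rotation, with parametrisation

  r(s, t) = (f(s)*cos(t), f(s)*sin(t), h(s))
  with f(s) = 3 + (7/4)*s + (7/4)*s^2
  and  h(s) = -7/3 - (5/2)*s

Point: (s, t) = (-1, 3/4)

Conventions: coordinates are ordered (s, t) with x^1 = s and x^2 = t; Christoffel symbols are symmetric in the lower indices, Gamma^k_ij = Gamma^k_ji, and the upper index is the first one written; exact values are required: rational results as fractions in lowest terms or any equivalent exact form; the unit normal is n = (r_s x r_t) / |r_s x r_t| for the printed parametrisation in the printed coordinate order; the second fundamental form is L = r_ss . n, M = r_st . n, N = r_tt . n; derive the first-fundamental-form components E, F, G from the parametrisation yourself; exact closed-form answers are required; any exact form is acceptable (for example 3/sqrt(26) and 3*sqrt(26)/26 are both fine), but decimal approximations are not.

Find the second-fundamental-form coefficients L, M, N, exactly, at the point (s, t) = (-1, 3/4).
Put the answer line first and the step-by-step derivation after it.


Answer: L = 35*sqrt(149)/149, M = 0, N = -30*sqrt(149)/149

f = 3, f' = -7/4, f'' = 7/2, h' = -5/2, h'' = 0
E = 149/16, F = 0, G = 9; answer radicand W^2 = 149/16
unnormalised second-form numerators: l = 35/4, m = 0, n = -15/2; L = l/sqrt(149/16), and similarly M = m/sqrt(W^2), N = n/sqrt(W^2)


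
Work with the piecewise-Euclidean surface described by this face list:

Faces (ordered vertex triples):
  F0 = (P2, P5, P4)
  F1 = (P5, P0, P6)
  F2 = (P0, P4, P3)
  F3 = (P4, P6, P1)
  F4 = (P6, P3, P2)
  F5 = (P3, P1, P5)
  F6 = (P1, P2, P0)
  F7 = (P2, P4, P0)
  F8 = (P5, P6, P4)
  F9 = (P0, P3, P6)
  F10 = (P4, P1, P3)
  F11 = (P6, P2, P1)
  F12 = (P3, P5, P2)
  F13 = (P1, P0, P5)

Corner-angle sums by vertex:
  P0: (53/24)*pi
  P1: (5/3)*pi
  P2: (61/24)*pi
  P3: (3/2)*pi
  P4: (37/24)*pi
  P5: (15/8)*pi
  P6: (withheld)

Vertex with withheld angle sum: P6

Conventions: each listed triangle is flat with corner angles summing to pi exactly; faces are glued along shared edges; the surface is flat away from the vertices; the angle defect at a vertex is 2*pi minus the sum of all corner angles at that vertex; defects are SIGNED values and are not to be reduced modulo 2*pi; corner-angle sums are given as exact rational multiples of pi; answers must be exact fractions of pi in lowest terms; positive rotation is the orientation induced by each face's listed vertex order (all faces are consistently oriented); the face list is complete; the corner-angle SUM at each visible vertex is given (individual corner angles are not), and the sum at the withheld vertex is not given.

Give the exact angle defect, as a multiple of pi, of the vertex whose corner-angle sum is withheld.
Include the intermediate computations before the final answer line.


V = 7, E = 21, F = 14; chi = V - E + F = 0
Gauss-Bonnet: total defect = 2*pi*chi = 0; visible defects sum to (2/3)*pi

Answer: defect(P6) = (-2/3)*pi


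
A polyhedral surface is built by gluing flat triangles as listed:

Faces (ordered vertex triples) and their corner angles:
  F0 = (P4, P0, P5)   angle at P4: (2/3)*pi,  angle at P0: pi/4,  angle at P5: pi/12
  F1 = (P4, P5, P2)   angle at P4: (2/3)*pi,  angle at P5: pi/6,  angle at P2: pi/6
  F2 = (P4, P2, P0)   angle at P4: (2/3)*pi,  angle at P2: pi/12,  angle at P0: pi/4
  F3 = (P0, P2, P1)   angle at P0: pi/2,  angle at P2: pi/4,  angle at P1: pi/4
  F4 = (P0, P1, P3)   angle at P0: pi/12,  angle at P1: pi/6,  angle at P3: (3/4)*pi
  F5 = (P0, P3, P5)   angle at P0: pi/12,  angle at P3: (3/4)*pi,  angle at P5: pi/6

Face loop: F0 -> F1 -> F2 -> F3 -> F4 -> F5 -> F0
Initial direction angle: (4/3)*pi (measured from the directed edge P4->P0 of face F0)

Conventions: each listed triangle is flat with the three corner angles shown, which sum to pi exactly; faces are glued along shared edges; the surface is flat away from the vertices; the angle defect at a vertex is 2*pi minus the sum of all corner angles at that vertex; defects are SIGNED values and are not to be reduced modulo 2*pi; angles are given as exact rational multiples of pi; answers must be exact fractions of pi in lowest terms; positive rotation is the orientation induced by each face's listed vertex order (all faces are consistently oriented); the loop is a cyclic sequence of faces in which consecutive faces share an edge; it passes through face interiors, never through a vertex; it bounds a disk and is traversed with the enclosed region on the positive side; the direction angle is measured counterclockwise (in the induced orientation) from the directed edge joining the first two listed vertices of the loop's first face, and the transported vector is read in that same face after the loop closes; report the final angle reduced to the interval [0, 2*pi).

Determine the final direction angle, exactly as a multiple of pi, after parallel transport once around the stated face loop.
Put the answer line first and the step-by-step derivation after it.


Answer: final direction angle = pi/6

enclosed vertex P0: corner angles sum to (7/6)*pi, defect = 2*pi - (7/6)*pi = (5/6)*pi
enclosed vertex P4: corner angles sum to 2*pi, defect = 2*pi - 2*pi = 0
summing the enclosed defects onto the initial angle, mod 2*pi in the induced orientation:
final angle = (4/3)*pi + (5/6)*pi = pi/6 (mod 2*pi)


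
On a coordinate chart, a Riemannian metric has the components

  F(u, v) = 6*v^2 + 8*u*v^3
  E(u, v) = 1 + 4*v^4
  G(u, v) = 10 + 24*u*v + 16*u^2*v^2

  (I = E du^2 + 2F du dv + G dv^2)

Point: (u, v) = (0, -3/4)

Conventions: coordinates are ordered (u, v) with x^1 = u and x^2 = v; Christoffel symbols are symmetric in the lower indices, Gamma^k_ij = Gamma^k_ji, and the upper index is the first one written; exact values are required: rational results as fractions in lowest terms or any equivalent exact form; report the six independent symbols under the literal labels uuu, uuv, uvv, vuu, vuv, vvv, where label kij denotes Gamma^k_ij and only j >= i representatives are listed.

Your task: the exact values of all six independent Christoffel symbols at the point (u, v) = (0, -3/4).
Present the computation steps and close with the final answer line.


E = 145/64, F = 27/8, G = 10 at the point
E_u = 0, E_v = -27/4, F_u = -27/8, F_v = -9, G_u = -18, G_v = 0
EG - F^2 = 721/64;  g^inv = (64/721) * [[10, -27/8], [-27/8, 145/64]]
first-kind symbols [ij,l] = (1/2)(d_i g_jl + d_j g_il - d_l g_ij): [uu,u] = E_u/2 = 0, [uu,v] = F_u - E_v/2 = 0, [uv,u] = E_v/2 = -27/8, [uv,v] = G_u/2 = -9, [vv,u] = F_v - G_u/2 = 0, [vv,v] = G_v/2 = 0
Gamma^u_ij = (G*[ij,u] - F*[ij,v])/(EG - F^2), Gamma^v_ij = (E*[ij,v] - F*[ij,u])/(EG - F^2)

Answer: Gamma_uuu = 0, Gamma_uuv = -216/721, Gamma_uvv = 0, Gamma_vuu = 0, Gamma_vuv = -576/721, Gamma_vvv = 0


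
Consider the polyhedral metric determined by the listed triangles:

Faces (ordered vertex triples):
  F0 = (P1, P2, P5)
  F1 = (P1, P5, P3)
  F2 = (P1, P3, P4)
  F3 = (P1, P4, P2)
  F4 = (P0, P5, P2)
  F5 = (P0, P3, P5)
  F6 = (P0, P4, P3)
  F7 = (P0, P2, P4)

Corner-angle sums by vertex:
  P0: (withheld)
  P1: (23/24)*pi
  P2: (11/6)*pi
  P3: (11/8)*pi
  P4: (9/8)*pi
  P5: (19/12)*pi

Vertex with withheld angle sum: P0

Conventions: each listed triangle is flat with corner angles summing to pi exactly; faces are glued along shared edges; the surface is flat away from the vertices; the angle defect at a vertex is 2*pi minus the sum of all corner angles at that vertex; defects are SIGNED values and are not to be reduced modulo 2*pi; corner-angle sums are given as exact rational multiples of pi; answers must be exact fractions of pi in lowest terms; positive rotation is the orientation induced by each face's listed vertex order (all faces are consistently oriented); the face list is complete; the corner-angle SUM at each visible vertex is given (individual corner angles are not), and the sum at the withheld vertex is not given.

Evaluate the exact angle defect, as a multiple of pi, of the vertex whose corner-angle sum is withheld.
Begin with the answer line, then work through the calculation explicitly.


Answer: defect(P0) = (7/8)*pi

V = 6, E = 12, F = 8; chi = V - E + F = 2
Gauss-Bonnet: total defect = 2*pi*chi = 4*pi; visible defects sum to (25/8)*pi


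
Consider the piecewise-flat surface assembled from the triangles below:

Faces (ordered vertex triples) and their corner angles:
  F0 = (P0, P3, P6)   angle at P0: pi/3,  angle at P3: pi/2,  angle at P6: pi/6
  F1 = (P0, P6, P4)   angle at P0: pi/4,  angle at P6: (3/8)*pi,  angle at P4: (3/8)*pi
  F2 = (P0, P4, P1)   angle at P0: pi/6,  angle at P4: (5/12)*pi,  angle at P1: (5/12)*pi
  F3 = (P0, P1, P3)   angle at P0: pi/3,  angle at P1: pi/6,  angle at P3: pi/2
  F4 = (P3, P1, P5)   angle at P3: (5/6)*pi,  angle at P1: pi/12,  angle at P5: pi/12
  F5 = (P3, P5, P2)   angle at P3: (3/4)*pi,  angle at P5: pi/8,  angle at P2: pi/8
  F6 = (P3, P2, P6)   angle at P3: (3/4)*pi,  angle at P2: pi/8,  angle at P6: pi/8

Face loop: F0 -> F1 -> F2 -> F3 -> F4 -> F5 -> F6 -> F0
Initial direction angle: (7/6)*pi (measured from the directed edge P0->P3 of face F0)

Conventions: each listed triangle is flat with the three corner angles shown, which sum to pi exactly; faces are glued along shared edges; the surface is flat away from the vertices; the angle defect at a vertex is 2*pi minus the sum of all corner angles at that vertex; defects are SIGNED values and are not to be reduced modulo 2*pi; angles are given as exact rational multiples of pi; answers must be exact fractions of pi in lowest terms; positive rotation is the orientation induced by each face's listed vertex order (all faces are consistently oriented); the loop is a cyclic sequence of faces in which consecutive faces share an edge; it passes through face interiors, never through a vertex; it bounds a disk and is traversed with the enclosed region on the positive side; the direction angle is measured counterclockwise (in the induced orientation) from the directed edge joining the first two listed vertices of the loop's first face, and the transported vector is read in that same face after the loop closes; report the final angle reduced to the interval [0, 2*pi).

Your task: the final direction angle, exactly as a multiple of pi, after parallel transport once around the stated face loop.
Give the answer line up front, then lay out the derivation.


Answer: final direction angle = (3/4)*pi

enclosed vertex P0: corner angles sum to (13/12)*pi, defect = 2*pi - (13/12)*pi = (11/12)*pi
enclosed vertex P3: corner angles sum to (10/3)*pi, defect = 2*pi - (10/3)*pi = (-4/3)*pi
holonomy = initial angle + sum of enclosed defects (mod 2*pi), positive in the induced orientation
final angle = (7/6)*pi - (5/12)*pi = (3/4)*pi (mod 2*pi)


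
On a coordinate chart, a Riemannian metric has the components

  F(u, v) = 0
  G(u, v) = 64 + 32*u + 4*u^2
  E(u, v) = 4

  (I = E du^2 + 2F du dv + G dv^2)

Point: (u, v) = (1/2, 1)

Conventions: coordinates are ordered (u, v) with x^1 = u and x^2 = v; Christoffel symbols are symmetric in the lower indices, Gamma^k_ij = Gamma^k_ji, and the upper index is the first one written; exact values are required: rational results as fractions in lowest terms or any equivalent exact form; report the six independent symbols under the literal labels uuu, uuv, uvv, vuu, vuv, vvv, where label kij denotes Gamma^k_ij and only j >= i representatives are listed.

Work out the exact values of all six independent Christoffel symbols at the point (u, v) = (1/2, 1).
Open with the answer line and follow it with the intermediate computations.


Answer: Gamma_uuu = 0, Gamma_uuv = 0, Gamma_uvv = -9/2, Gamma_vuu = 0, Gamma_vuv = 2/9, Gamma_vvv = 0

E = 4, F = 0, G = 81 at the point
E_u = 0, E_v = 0, F_u = 0, F_v = 0, G_u = 36, G_v = 0
EG - F^2 = 324;  g^inv = (1/324) * [[81, 0], [0, 4]]
first-kind symbols [ij,l] = (1/2)(d_i g_jl + d_j g_il - d_l g_ij): [uu,u] = E_u/2 = 0, [uu,v] = F_u - E_v/2 = 0, [uv,u] = E_v/2 = 0, [uv,v] = G_u/2 = 18, [vv,u] = F_v - G_u/2 = -18, [vv,v] = G_v/2 = 0
Gamma^u_ij = (G*[ij,u] - F*[ij,v])/(EG - F^2), Gamma^v_ij = (E*[ij,v] - F*[ij,u])/(EG - F^2)


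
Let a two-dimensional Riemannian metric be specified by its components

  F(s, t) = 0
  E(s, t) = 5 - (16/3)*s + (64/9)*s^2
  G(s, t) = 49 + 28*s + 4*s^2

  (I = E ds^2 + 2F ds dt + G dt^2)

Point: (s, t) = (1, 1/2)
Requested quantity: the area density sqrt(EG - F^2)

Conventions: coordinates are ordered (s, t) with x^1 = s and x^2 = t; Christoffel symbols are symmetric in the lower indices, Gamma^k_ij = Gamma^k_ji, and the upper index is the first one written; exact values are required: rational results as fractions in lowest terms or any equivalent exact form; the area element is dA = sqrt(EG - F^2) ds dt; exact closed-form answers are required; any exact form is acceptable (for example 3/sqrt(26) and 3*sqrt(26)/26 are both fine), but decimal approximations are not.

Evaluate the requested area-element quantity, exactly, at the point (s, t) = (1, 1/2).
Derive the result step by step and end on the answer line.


E = 61/9, F = 0, G = 81; EG - F^2 = 549

Answer: sqrt(EG - F^2) = 3*sqrt(61)


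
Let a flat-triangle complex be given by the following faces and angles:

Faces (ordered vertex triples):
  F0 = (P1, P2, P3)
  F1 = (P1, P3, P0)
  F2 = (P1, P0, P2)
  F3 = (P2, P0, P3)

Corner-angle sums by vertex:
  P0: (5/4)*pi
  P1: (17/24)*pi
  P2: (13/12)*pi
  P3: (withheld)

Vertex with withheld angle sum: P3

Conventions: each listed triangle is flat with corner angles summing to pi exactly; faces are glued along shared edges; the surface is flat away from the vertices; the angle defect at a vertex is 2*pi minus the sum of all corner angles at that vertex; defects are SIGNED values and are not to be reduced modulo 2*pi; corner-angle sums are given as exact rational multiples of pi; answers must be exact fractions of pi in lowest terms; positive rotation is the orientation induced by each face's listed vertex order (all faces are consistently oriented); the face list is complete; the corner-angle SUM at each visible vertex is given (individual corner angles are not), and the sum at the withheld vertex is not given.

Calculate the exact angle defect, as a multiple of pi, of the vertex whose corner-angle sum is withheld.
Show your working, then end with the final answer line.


V = 4, E = 6, F = 4; chi = V - E + F = 2
Gauss-Bonnet: total defect = 2*pi*chi = 4*pi; visible defects sum to (71/24)*pi

Answer: defect(P3) = (25/24)*pi


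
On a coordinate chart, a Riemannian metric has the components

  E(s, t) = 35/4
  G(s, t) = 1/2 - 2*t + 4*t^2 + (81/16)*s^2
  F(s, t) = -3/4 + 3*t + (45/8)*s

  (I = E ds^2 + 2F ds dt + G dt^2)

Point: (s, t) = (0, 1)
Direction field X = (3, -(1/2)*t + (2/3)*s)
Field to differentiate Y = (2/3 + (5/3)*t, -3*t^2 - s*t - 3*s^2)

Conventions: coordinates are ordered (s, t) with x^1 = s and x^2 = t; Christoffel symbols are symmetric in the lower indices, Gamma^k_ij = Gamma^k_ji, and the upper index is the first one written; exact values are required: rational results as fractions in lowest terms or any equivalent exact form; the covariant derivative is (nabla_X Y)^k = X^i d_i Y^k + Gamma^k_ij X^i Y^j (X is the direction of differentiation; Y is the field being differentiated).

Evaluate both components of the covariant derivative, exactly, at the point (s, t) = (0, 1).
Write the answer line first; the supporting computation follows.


Answer: (nabla_X Y)^s = -4871/807, (nabla_X Y)^t = 11961/538

E = 35/4, F = 9/4, G = 5/2 at the point
E_s = 0, E_t = 0, F_s = 45/8, F_t = 3, G_s = 0, G_t = 6
EG - F^2 = 269/16;  g^inv = (16/269) * [[5/2, -9/4], [-9/4, 35/4]]
first-kind symbols [ij,l] = (1/2)(d_i g_jl + d_j g_il - d_l g_ij): [ss,s] = E_s/2 = 0, [ss,t] = F_s - E_t/2 = 45/8, [st,s] = E_t/2 = 0, [st,t] = G_s/2 = 0, [tt,s] = F_t - G_s/2 = 3, [tt,t] = G_t/2 = 3
Gamma^s_ij = (G*[ij,s] - F*[ij,t])/(EG - F^2), Gamma^t_ij = (E*[ij,t] - F*[ij,s])/(EG - F^2)
Gamma_sss = -405/538, Gamma_sst = 0, Gamma_stt = 12/269, Gamma_tss = 1575/538, Gamma_tst = 0, Gamma_ttt = 312/269
X = (3, -1/2), Y = (7/3, -3) at the point


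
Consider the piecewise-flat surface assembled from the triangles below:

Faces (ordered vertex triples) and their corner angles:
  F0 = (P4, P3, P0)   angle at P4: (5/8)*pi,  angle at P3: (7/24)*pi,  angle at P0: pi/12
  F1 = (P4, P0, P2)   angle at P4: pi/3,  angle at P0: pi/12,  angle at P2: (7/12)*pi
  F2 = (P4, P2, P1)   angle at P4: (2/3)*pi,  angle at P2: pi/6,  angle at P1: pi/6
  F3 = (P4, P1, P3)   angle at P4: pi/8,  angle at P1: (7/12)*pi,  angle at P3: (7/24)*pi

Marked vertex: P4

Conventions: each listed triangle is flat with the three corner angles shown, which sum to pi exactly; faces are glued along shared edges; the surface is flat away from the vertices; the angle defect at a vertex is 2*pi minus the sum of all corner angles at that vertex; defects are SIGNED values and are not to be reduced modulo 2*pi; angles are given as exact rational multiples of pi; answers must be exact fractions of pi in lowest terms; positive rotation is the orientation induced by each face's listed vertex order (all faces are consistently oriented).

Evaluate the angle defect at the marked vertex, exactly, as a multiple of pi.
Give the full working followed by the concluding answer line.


Sum of corner angles at P4: (7/4)*pi
defect = 2*pi - (7/4)*pi

Answer: defect(P4) = pi/4


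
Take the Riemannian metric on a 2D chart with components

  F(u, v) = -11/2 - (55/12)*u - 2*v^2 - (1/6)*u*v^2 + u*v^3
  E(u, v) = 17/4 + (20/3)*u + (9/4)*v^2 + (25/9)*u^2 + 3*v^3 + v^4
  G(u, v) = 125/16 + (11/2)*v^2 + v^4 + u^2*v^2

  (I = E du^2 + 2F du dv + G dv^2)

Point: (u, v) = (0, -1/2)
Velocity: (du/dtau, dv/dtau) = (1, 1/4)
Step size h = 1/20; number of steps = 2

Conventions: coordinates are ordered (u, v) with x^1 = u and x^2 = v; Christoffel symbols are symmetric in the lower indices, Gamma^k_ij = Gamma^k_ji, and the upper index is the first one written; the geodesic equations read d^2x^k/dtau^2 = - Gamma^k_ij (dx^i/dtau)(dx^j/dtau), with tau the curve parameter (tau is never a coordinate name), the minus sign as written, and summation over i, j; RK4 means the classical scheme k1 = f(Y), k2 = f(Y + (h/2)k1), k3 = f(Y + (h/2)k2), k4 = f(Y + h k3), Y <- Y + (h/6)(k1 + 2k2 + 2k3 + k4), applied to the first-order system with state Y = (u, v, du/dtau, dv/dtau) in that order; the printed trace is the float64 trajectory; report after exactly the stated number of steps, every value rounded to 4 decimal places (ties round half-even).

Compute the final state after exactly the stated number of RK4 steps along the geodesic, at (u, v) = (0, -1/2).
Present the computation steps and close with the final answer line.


f(Y) = (du/dtau, dv/dtau, -Gamma^u_ij Y'^i Y'^j, -Gamma^v_ij Y'^i Y'^j) with the Gammas evaluated at the stage position; h = 0.050000; intermediate values shown to 6 dp
step 0: u = 0.0000, v = -0.5000, du/dtau = 1.0000, dv/dtau = 0.2500
step 1:
  k1: at (u, v) = (0.000000, -0.500000), (du/dtau, dv/dtau) = (1.000000, 0.250000); Gamma_uuu = 0.681481, Gamma_uuv = -0.411111, Gamma_uvv = 0.088889, Gamma_vuu = -0.044444, Gamma_vuv = -0.266667, Gamma_vvv = -0.266667; k1 = (1.000000, 0.250000, -0.481481, 0.194444)
  k2: at (u, v) = (0.025000, -0.493750), (du/dtau, dv/dtau) = (0.987963, 0.254861); Gamma_uuu = 0.690869, Gamma_uuv = -0.405378, Gamma_uvv = 0.051224, Gamma_vuu = -0.029430, Gamma_vuv = -0.268017, Gamma_vvv = -0.286976; k2 = (0.987963, 0.254861, -0.473521, 0.182336)
  k3: at (u, v) = (0.024699, -0.493628), (du/dtau, dv/dtau) = (0.988162, 0.254558); Gamma_uuu = 0.690906, Gamma_uuv = -0.405744, Gamma_uvv = 0.051660, Gamma_vuu = -0.029511, Gamma_vuv = -0.268215, Gamma_vvv = -0.286626; k3 = (0.988162, 0.254558, -0.473866, 0.182327)
  k4: at (u, v) = (0.049408, -0.487272), (du/dtau, dv/dtau) = (0.976307, 0.259116); Gamma_uuu = 0.699670, Gamma_uuv = -0.400235, Gamma_uvv = 0.015323, Gamma_vuu = -0.014720, Gamma_vuv = -0.269562, Gamma_vvv = -0.307066; k4 = (0.976307, 0.259116, -0.465436, 0.171033)
  Y <- Y + (h/6)(k1 + 2k2 + 2k3 + k4): u = 0.0494, v = -0.4873, du/dtau = 0.9763, dv/dtau = 0.2591
step 2:
  k1: at (u, v) = (0.049405, -0.487267), (du/dtau, dv/dtau) = (0.976319, 0.259123); Gamma_uuu = 0.699673, Gamma_uuv = -0.400244, Gamma_uvv = 0.015327, Gamma_vuu = -0.014719, Gamma_vuv = -0.269568, Gamma_vvv = -0.307060; k1 = (0.976319, 0.259123, -0.465444, 0.171042)
  k2: at (u, v) = (0.073813, -0.480789), (du/dtau, dv/dtau) = (0.964683, 0.263399); Gamma_uuu = 0.707856, Gamma_uuv = -0.395009, Gamma_uvv = -0.019692, Gamma_vuu = -0.000154, Gamma_vuv = -0.270951, Gamma_vvv = -0.327571; k2 = (0.964683, 0.263399, -0.456633, 0.160565)
  k3: at (u, v) = (0.073522, -0.480682), (du/dtau, dv/dtau) = (0.964903, 0.263137); Gamma_uuu = 0.707897, Gamma_uuv = -0.395343, Gamma_uvv = -0.019291, Gamma_vuu = -0.000230, Gamma_vuv = -0.271140, Gamma_vvv = -0.327230; k3 = (0.964903, 0.263137, -0.456987, 0.160558)
  k4: at (u, v) = (0.097650, -0.474110), (du/dtau, dv/dtau) = (0.953470, 0.267151); Gamma_uuu = 0.715525, Gamma_uuv = -0.390342, Gamma_uvv = -0.053066, Gamma_vuu = 0.014105, Gamma_vuv = -0.272550, Gamma_vvv = -0.347799; k4 = (0.953470, 0.267151, -0.447844, 0.150848)
  Y <- Y + (h/6)(k1 + 2k2 + 2k3 + k4): u = 0.0976, v = -0.4741, du/dtau = 0.9535, dv/dtau = 0.2672

Answer: u = 0.0976, v = -0.4741, du/dtau = 0.9535, dv/dtau = 0.2672


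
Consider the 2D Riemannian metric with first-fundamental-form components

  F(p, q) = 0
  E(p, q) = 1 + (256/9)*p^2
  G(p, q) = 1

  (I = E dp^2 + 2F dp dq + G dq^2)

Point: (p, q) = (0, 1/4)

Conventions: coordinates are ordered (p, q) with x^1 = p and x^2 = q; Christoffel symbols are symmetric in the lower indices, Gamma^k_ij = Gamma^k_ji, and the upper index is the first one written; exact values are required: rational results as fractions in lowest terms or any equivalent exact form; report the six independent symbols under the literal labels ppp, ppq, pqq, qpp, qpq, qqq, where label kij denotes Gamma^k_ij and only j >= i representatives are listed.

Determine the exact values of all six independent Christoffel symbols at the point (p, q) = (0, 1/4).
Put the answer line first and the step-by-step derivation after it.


Answer: Gamma_ppp = 0, Gamma_ppq = 0, Gamma_pqq = 0, Gamma_qpp = 0, Gamma_qpq = 0, Gamma_qqq = 0

E = 1, F = 0, G = 1 at the point
E_p = 0, E_q = 0, F_p = 0, F_q = 0, G_p = 0, G_q = 0
EG - F^2 = 1;  g^inv = (1) * [[1, 0], [0, 1]]
first-kind symbols [ij,l] = (1/2)(d_i g_jl + d_j g_il - d_l g_ij): [pp,p] = E_p/2 = 0, [pp,q] = F_p - E_q/2 = 0, [pq,p] = E_q/2 = 0, [pq,q] = G_p/2 = 0, [qq,p] = F_q - G_p/2 = 0, [qq,q] = G_q/2 = 0
Gamma^p_ij = (G*[ij,p] - F*[ij,q])/(EG - F^2), Gamma^q_ij = (E*[ij,q] - F*[ij,p])/(EG - F^2)


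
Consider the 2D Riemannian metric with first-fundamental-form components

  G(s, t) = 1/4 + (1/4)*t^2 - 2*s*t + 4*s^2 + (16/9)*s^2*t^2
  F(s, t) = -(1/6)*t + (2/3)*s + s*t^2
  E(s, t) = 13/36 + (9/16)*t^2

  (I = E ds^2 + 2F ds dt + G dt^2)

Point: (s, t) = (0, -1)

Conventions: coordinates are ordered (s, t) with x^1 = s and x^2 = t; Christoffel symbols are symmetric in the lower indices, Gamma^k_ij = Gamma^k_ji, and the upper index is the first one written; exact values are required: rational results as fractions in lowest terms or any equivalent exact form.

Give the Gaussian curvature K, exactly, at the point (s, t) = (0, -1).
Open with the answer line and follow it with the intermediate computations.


Answer: K = -188227/15625

E = 133/144, F = 1/6, G = 1/2, EG - F^2 = 125/288 at the point
E_s = 0, E_t = -9/8, F_s = 5/3, F_t = -1/6, G_s = 2, G_t = -1/2
E_tt = 9/8, F_st = -2, G_ss = 104/9
Compute both Brioschi determinants and normalise by (EG - F^2)^2.
M1 = [[-E_tt/2 + F_st - G_ss/2, E_s/2, F_s - E_t/2], [F_t - G_s/2, E, F], [G_t/2, F, G]] = [[-1201/144, 0, 107/48], [-7/6, 133/144, 1/6], [-1/4, 1/6, 1/2]]; det M1 = -293509/82944
M2 = [[0, E_t/2, G_s/2], [E_t/2, E, F], [G_s/2, F, G]] = [[0, -9/16, 1], [-9/16, 133/144, 1/6], [1, 1/6, 1/2]]; det M2 = -5849/4608
det M1 - det M2 = -188227/82944; K = -188227/82944 / (125/288)^2 = -188227/15625


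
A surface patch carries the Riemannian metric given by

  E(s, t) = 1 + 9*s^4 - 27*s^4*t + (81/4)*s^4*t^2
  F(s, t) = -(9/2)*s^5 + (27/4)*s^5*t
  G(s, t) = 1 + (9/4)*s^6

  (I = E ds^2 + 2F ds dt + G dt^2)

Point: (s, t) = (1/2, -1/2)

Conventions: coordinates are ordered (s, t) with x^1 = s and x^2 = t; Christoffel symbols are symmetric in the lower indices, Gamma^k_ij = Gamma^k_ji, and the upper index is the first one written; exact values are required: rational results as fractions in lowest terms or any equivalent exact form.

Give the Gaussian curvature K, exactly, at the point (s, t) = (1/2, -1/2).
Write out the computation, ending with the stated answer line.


E = 697/256, F = -63/256, G = 265/256, EG - F^2 = 353/128 at the point
E_s = 441/32, E_t = -189/64, F_s = -315/128, F_t = 27/128, G_s = 27/64, G_t = 0
E_tt = 81/32, F_st = 135/64, G_ss = 135/32
Using the Brioschi determinant formula for K from the metric derivatives:
M1 = [[-E_tt/2 + F_st - G_ss/2, E_s/2, F_s - E_t/2], [F_t - G_s/2, E, F], [G_t/2, F, G]] = [[-81/64, 441/64, -63/64], [0, 697/256, -63/256], [0, -63/256, 265/256]]; det M1 = -28593/8192
M2 = [[0, E_t/2, G_s/2], [E_t/2, E, F], [G_s/2, F, G]] = [[0, -189/128, 27/128], [-189/128, 697/256, -63/256], [27/128, -63/256, 265/256]]; det M2 = -18225/8192
det M1 - det M2 = -81/64; K = -81/64 / (353/128)^2 = -20736/124609

Answer: K = -20736/124609


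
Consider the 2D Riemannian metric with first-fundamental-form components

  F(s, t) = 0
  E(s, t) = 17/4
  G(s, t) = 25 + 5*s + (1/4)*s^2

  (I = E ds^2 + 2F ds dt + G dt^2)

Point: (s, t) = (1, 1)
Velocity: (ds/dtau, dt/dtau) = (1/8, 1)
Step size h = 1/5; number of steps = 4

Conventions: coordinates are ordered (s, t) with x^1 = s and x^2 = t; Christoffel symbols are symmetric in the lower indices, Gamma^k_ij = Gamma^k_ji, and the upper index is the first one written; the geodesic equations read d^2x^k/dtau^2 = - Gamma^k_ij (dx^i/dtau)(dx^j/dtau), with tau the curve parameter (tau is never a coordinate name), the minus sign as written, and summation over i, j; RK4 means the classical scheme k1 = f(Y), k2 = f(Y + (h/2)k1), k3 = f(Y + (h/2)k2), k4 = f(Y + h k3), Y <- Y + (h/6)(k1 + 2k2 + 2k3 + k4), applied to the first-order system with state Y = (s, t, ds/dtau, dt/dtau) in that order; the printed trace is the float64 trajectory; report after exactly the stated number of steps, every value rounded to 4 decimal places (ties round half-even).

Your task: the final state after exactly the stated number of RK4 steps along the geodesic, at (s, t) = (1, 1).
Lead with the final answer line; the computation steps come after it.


Answer: s = 1.3033, t = 1.7832, ds/dtau = 0.6265, dt/dtau = 0.9470

f(Y) = (ds/dtau, dt/dtau, -Gamma^s_ij Y'^i Y'^j, -Gamma^t_ij Y'^i Y'^j) with the Gammas evaluated at the stage position; h = 0.200000; intermediate values shown to 6 dp
step 0: s = 1.0000, t = 1.0000, ds/dtau = 0.1250, dt/dtau = 1.0000
step 1:
  k1: at (s, t) = (1.000000, 1.000000), (ds/dtau, dt/dtau) = (0.125000, 1.000000); Gamma_sss = 0.000000, Gamma_sst = 0.000000, Gamma_stt = -0.647059, Gamma_tss = 0.000000, Gamma_tst = 0.090909, Gamma_ttt = 0.000000; k1 = (0.125000, 1.000000, 0.647059, -0.022727)
  k2: at (s, t) = (1.012500, 1.100000), (ds/dtau, dt/dtau) = (0.189706, 0.997727); Gamma_sss = 0.000000, Gamma_sst = 0.000000, Gamma_stt = -0.647794, Gamma_tss = 0.000000, Gamma_tst = 0.090806, Gamma_ttt = 0.000000; k2 = (0.189706, 0.997727, 0.644853, -0.034375)
  k3: at (s, t) = (1.018971, 1.099773), (ds/dtau, dt/dtau) = (0.189485, 0.996563); Gamma_sss = 0.000000, Gamma_sst = 0.000000, Gamma_stt = -0.648175, Gamma_tss = 0.000000, Gamma_tst = 0.090753, Gamma_ttt = 0.000000; k3 = (0.189485, 0.996563, 0.643726, -0.034274)
  k4: at (s, t) = (1.037897, 1.199313), (ds/dtau, dt/dtau) = (0.253745, 0.993145); Gamma_sss = 0.000000, Gamma_sst = 0.000000, Gamma_stt = -0.649288, Gamma_tss = 0.000000, Gamma_tst = 0.090597, Gamma_ttt = 0.000000; k4 = (0.253745, 0.993145, 0.640417, -0.045662)
  Y <- Y + (h/6)(k1 + 2k2 + 2k3 + k4): s = 1.0379, t = 1.1994, ds/dtau = 0.2538, dt/dtau = 0.9931
step 2:
  k1: at (s, t) = (1.037904, 1.199391), (ds/dtau, dt/dtau) = (0.253821, 0.993144); Gamma_sss = 0.000000, Gamma_sst = 0.000000, Gamma_stt = -0.649288, Gamma_tss = 0.000000, Gamma_tst = 0.090597, Gamma_ttt = 0.000000; k1 = (0.253821, 0.993144, 0.640416, -0.045675)
  k2: at (s, t) = (1.063286, 1.298705), (ds/dtau, dt/dtau) = (0.317863, 0.988576); Gamma_sss = 0.000000, Gamma_sst = 0.000000, Gamma_stt = -0.650782, Gamma_tss = 0.000000, Gamma_tst = 0.090389, Gamma_ttt = 0.000000; k2 = (0.317863, 0.988576, 0.635998, -0.056806)
  k3: at (s, t) = (1.069691, 1.298248), (ds/dtau, dt/dtau) = (0.317421, 0.987463); Gamma_sss = 0.000000, Gamma_sst = 0.000000, Gamma_stt = -0.651158, Gamma_tss = 0.000000, Gamma_tst = 0.090337, Gamma_ttt = 0.000000; k3 = (0.317421, 0.987463, 0.634934, -0.056631)
  k4: at (s, t) = (1.101388, 1.396883), (ds/dtau, dt/dtau) = (0.380808, 0.981818); Gamma_sss = 0.000000, Gamma_sst = 0.000000, Gamma_stt = -0.653023, Gamma_tss = 0.000000, Gamma_tst = 0.090079, Gamma_ttt = 0.000000; k4 = (0.380808, 0.981818, 0.629492, -0.067358)
  Y <- Y + (h/6)(k1 + 2k2 + 2k3 + k4): s = 1.1014, t = 1.3970, ds/dtau = 0.3809, dt/dtau = 0.9818
step 3:
  k1: at (s, t) = (1.101411, 1.396959), (ds/dtau, dt/dtau) = (0.380880, 0.981814); Gamma_sss = 0.000000, Gamma_sst = 0.000000, Gamma_stt = -0.653024, Gamma_tss = 0.000000, Gamma_tst = 0.090079, Gamma_ttt = 0.000000; k1 = (0.380880, 0.981814, 0.629488, -0.067370)
  k2: at (s, t) = (1.139499, 1.495140), (ds/dtau, dt/dtau) = (0.443829, 0.975076); Gamma_sss = 0.000000, Gamma_sst = 0.000000, Gamma_stt = -0.655265, Gamma_tss = 0.000000, Gamma_tst = 0.089771, Gamma_ttt = 0.000000; k2 = (0.443829, 0.975076, 0.623009, -0.077700)
  k3: at (s, t) = (1.145794, 1.494466), (ds/dtau, dt/dtau) = (0.443181, 0.974044); Gamma_sss = 0.000000, Gamma_sst = 0.000000, Gamma_stt = -0.655635, Gamma_tss = 0.000000, Gamma_tst = 0.089720, Gamma_ttt = 0.000000; k3 = (0.443181, 0.974044, 0.622041, -0.077460)
  k4: at (s, t) = (1.190047, 1.591768), (ds/dtau, dt/dtau) = (0.505288, 0.966321); Gamma_sss = 0.000000, Gamma_sst = 0.000000, Gamma_stt = -0.658238, Gamma_tss = 0.000000, Gamma_tst = 0.089365, Gamma_ttt = 0.000000; k4 = (0.505288, 0.966321, 0.614648, -0.087269)
  Y <- Y + (h/6)(k1 + 2k2 + 2k3 + k4): s = 1.1901, t = 1.5918, ds/dtau = 0.5054, dt/dtau = 0.9663
step 4:
  k1: at (s, t) = (1.190084, 1.591838), (ds/dtau, dt/dtau) = (0.505355, 0.966315); Gamma_sss = 0.000000, Gamma_sst = 0.000000, Gamma_stt = -0.658240, Gamma_tss = 0.000000, Gamma_tst = 0.089365, Gamma_ttt = 0.000000; k1 = (0.505355, 0.966315, 0.614641, -0.087279)
  k2: at (s, t) = (1.240619, 1.688469), (ds/dtau, dt/dtau) = (0.566819, 0.957587); Gamma_sss = 0.000000, Gamma_sst = 0.000000, Gamma_stt = -0.661213, Gamma_tss = 0.000000, Gamma_tst = 0.088963, Gamma_ttt = 0.000000; k2 = (0.566819, 0.957587, 0.606314, -0.096574)
  k3: at (s, t) = (1.246766, 1.687597), (ds/dtau, dt/dtau) = (0.565986, 0.956657); Gamma_sss = 0.000000, Gamma_sst = 0.000000, Gamma_stt = -0.661574, Gamma_tss = 0.000000, Gamma_tst = 0.088914, Gamma_ttt = 0.000000; k3 = (0.565986, 0.956657, 0.605469, -0.096286)
  k4: at (s, t) = (1.303281, 1.783169), (ds/dtau, dt/dtau) = (0.626448, 0.947058); Gamma_sss = 0.000000, Gamma_sst = 0.000000, Gamma_stt = -0.664899, Gamma_tss = 0.000000, Gamma_tst = 0.088470, Gamma_ttt = 0.000000; k4 = (0.626448, 0.947058, 0.596360, -0.104975)
  Y <- Y + (h/6)(k1 + 2k2 + 2k3 + k4): s = 1.3033, t = 1.7832, ds/dtau = 0.6265, dt/dtau = 0.9470


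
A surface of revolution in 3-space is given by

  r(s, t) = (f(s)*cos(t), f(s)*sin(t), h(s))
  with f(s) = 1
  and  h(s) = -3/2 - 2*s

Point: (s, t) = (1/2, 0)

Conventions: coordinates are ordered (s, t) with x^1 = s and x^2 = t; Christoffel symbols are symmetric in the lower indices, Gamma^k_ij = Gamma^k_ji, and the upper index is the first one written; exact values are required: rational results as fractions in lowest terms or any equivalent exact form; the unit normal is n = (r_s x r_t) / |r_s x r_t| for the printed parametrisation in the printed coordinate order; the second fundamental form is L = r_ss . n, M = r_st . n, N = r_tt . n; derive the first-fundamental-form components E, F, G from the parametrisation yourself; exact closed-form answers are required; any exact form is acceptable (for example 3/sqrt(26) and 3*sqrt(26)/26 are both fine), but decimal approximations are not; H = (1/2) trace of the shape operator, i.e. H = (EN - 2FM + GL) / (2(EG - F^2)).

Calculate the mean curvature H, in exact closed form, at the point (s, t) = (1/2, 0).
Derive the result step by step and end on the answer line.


f = 1, f' = 0, f'' = 0, h' = -2, h'' = 0
E = 4, F = 0, G = 1; answer radicand W^2 = 4
unnormalised second-form numerators: l = 0, m = 0, n = -2; L = l/sqrt(4), and similarly M = m/sqrt(W^2), N = n/sqrt(W^2)
H = (E*n - 2*F*m + G*l) / (2*(EG - F^2)*sqrt(W^2)); E*n - 2*F*m + G*l = -8, EG - F^2 = 4, so H = (-1)/sqrt(4)

Answer: H = -1/2


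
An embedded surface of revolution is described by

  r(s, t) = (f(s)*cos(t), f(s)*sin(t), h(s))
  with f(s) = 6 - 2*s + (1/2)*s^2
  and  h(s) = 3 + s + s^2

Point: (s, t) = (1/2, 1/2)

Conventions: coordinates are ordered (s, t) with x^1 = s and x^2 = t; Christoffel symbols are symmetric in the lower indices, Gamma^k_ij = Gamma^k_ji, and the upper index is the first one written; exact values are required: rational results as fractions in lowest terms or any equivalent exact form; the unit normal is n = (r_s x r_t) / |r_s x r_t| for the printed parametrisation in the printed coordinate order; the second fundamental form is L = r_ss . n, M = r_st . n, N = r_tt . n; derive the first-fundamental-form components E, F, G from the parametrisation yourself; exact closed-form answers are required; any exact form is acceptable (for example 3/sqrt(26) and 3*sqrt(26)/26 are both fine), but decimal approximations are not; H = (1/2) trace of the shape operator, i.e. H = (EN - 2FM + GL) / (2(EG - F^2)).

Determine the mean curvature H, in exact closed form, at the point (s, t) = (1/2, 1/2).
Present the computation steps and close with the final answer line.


f = 41/8, f' = -3/2, f'' = 1, h' = 2, h'' = 2
E = 25/4, F = 0, G = 1681/64; answer radicand W^2 = 25/4
unnormalised second-form numerators: l = -5, m = 0, n = 41/4; L = l/sqrt(25/4), and similarly M = m/sqrt(W^2), N = n/sqrt(W^2)
H = (E*n - 2*F*m + G*l) / (2*(EG - F^2)*sqrt(W^2)); E*n - 2*F*m + G*l = -4305/64, EG - F^2 = 42025/256, so H = (-42/205)/sqrt(25/4)

Answer: H = -84/1025


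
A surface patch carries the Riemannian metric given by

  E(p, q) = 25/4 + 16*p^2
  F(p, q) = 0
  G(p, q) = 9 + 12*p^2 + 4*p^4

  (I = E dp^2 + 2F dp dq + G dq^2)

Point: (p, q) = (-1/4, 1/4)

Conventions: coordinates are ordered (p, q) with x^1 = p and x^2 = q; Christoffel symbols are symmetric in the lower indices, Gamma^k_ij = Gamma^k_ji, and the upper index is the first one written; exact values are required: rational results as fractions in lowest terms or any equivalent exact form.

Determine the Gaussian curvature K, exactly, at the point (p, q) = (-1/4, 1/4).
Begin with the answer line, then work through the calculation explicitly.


Answer: K = -128/841

E = 29/4, F = 0, G = 625/64, EG - F^2 = 18125/256 at the point
E_p = -8, E_q = 0, F_p = 0, F_q = 0, G_p = -25/4, G_q = 0
E_qq = 0, F_pq = 0, G_pp = 27
Evaluate Brioschi's two determinant matrices M1, M2 and divide by (EG - F^2)^2.
M1 = [[-E_qq/2 + F_pq - G_pp/2, E_p/2, F_p - E_q/2], [F_q - G_p/2, E, F], [G_q/2, F, G]] = [[-27/2, -4, 0], [25/8, 29/4, 0], [0, 0, 625/64]]; det M1 = -426875/512
M2 = [[0, E_q/2, G_p/2], [E_q/2, E, F], [G_p/2, F, G]] = [[0, 0, -25/8], [0, 29/4, 0], [-25/8, 0, 625/64]]; det M2 = -18125/256
det M1 - det M2 = -390625/512; K = -390625/512 / (18125/256)^2 = -128/841


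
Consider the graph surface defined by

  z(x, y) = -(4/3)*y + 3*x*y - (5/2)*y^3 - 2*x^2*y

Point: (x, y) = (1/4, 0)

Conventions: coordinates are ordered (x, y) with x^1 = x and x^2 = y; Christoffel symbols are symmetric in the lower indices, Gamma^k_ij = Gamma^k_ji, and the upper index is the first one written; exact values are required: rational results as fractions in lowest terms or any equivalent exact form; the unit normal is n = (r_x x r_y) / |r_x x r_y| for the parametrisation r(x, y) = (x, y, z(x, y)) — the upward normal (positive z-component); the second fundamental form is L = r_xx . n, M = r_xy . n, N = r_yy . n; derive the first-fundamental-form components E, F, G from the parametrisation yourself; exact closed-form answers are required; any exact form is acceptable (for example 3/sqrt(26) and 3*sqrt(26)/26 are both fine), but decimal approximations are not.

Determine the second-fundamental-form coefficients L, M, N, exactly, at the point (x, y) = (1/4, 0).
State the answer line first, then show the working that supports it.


Answer: L = 0, M = 48*sqrt(865)/865, N = 0

z_x = 0, z_y = -17/24, z_xx = 0, z_xy = 2, z_yy = 0
E = 1, F = 0, G = 865/576; answer radicand W^2 = 865/576
unnormalised second-form numerators: l = 0, m = 2, n = 0; L = l/sqrt(865/576), and similarly M = m/sqrt(W^2), N = n/sqrt(W^2)


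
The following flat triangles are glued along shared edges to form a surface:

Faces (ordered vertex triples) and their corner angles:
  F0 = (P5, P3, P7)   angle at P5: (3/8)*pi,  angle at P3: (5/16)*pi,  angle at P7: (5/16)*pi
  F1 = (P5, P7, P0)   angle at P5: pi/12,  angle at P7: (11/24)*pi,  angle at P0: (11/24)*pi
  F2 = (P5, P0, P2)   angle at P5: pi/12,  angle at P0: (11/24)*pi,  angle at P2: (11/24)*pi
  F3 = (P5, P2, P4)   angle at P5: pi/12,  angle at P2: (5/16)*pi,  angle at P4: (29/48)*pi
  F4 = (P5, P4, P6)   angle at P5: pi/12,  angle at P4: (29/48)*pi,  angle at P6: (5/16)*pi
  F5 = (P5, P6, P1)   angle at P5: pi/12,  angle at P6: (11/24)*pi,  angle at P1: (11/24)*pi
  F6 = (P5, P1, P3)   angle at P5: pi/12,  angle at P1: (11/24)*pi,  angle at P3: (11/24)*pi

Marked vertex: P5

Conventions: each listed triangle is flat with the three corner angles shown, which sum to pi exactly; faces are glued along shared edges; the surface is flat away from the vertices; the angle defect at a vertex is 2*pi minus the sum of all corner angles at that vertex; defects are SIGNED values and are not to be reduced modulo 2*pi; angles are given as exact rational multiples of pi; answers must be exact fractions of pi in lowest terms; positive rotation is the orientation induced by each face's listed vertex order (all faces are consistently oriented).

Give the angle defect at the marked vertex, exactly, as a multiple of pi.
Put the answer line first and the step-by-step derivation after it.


Answer: defect(P5) = (9/8)*pi

Sum of corner angles at P5: (7/8)*pi
defect = 2*pi - (7/8)*pi
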